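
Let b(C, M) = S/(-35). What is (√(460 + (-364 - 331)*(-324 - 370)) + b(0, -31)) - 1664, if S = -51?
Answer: -58189/35 + 11*√3990 ≈ -967.71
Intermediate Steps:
b(C, M) = 51/35 (b(C, M) = -51/(-35) = -51*(-1/35) = 51/35)
(√(460 + (-364 - 331)*(-324 - 370)) + b(0, -31)) - 1664 = (√(460 + (-364 - 331)*(-324 - 370)) + 51/35) - 1664 = (√(460 - 695*(-694)) + 51/35) - 1664 = (√(460 + 482330) + 51/35) - 1664 = (√482790 + 51/35) - 1664 = (11*√3990 + 51/35) - 1664 = (51/35 + 11*√3990) - 1664 = -58189/35 + 11*√3990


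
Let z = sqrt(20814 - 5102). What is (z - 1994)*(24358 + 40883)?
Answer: -130090554 + 260964*sqrt(982) ≈ -1.2191e+8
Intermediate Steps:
z = 4*sqrt(982) (z = sqrt(15712) = 4*sqrt(982) ≈ 125.35)
(z - 1994)*(24358 + 40883) = (4*sqrt(982) - 1994)*(24358 + 40883) = (-1994 + 4*sqrt(982))*65241 = -130090554 + 260964*sqrt(982)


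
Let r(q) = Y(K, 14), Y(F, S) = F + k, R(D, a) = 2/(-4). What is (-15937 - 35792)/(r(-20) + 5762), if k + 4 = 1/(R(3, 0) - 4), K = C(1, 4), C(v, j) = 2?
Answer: -465561/51838 ≈ -8.9811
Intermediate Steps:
R(D, a) = -½ (R(D, a) = 2*(-¼) = -½)
K = 2
k = -38/9 (k = -4 + 1/(-½ - 4) = -4 + 1/(-9/2) = -4 - 2/9 = -38/9 ≈ -4.2222)
Y(F, S) = -38/9 + F (Y(F, S) = F - 38/9 = -38/9 + F)
r(q) = -20/9 (r(q) = -38/9 + 2 = -20/9)
(-15937 - 35792)/(r(-20) + 5762) = (-15937 - 35792)/(-20/9 + 5762) = -51729/51838/9 = -51729*9/51838 = -465561/51838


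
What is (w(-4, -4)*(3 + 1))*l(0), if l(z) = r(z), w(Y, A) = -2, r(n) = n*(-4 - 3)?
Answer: 0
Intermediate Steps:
r(n) = -7*n (r(n) = n*(-7) = -7*n)
l(z) = -7*z
(w(-4, -4)*(3 + 1))*l(0) = (-2*(3 + 1))*(-7*0) = -2*4*0 = -8*0 = 0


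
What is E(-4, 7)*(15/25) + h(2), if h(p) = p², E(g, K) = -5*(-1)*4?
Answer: 16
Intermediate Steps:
E(g, K) = 20 (E(g, K) = 5*4 = 20)
E(-4, 7)*(15/25) + h(2) = 20*(15/25) + 2² = 20*(15*(1/25)) + 4 = 20*(⅗) + 4 = 12 + 4 = 16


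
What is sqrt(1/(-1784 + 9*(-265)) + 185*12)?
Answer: sqrt(38584841251)/4169 ≈ 47.117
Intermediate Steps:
sqrt(1/(-1784 + 9*(-265)) + 185*12) = sqrt(1/(-1784 - 2385) + 2220) = sqrt(1/(-4169) + 2220) = sqrt(-1/4169 + 2220) = sqrt(9255179/4169) = sqrt(38584841251)/4169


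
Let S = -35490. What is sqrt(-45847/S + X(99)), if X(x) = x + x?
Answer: sqrt(1485302070)/2730 ≈ 14.117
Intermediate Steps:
X(x) = 2*x
sqrt(-45847/S + X(99)) = sqrt(-45847/(-35490) + 2*99) = sqrt(-45847*(-1/35490) + 198) = sqrt(45847/35490 + 198) = sqrt(7072867/35490) = sqrt(1485302070)/2730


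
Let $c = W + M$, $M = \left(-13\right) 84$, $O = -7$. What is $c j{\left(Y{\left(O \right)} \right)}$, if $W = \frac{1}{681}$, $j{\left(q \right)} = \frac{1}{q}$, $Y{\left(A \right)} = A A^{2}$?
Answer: $\frac{743651}{233583} \approx 3.1837$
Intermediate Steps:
$Y{\left(A \right)} = A^{3}$
$M = -1092$
$W = \frac{1}{681} \approx 0.0014684$
$c = - \frac{743651}{681}$ ($c = \frac{1}{681} - 1092 = - \frac{743651}{681} \approx -1092.0$)
$c j{\left(Y{\left(O \right)} \right)} = - \frac{743651}{681 \left(-7\right)^{3}} = - \frac{743651}{681 \left(-343\right)} = \left(- \frac{743651}{681}\right) \left(- \frac{1}{343}\right) = \frac{743651}{233583}$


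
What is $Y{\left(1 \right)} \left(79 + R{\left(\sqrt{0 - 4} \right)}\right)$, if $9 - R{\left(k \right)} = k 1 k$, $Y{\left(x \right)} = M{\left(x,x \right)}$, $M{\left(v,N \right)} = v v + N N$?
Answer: $184$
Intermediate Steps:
$M{\left(v,N \right)} = N^{2} + v^{2}$ ($M{\left(v,N \right)} = v^{2} + N^{2} = N^{2} + v^{2}$)
$Y{\left(x \right)} = 2 x^{2}$ ($Y{\left(x \right)} = x^{2} + x^{2} = 2 x^{2}$)
$R{\left(k \right)} = 9 - k^{2}$ ($R{\left(k \right)} = 9 - k 1 k = 9 - k k = 9 - k^{2}$)
$Y{\left(1 \right)} \left(79 + R{\left(\sqrt{0 - 4} \right)}\right) = 2 \cdot 1^{2} \left(79 + \left(9 - \left(\sqrt{0 - 4}\right)^{2}\right)\right) = 2 \cdot 1 \left(79 + \left(9 - \left(\sqrt{-4}\right)^{2}\right)\right) = 2 \left(79 + \left(9 - \left(2 i\right)^{2}\right)\right) = 2 \left(79 + \left(9 - -4\right)\right) = 2 \left(79 + \left(9 + 4\right)\right) = 2 \left(79 + 13\right) = 2 \cdot 92 = 184$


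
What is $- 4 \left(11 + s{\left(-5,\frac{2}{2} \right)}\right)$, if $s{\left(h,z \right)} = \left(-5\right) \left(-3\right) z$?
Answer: $-104$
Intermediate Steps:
$s{\left(h,z \right)} = 15 z$
$- 4 \left(11 + s{\left(-5,\frac{2}{2} \right)}\right) = - 4 \left(11 + 15 \cdot \frac{2}{2}\right) = - 4 \left(11 + 15 \cdot 2 \cdot \frac{1}{2}\right) = - 4 \left(11 + 15 \cdot 1\right) = - 4 \left(11 + 15\right) = \left(-4\right) 26 = -104$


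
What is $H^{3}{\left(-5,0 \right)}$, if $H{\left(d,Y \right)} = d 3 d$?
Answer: $421875$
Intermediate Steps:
$H{\left(d,Y \right)} = 3 d^{2}$ ($H{\left(d,Y \right)} = 3 d d = 3 d^{2}$)
$H^{3}{\left(-5,0 \right)} = \left(3 \left(-5\right)^{2}\right)^{3} = \left(3 \cdot 25\right)^{3} = 75^{3} = 421875$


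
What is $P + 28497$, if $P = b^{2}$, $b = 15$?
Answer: $28722$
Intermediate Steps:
$P = 225$ ($P = 15^{2} = 225$)
$P + 28497 = 225 + 28497 = 28722$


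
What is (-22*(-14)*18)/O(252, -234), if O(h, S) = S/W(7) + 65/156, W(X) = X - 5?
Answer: -66528/1399 ≈ -47.554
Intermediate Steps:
W(X) = -5 + X
O(h, S) = 5/12 + S/2 (O(h, S) = S/(-5 + 7) + 65/156 = S/2 + 65*(1/156) = S*(½) + 5/12 = S/2 + 5/12 = 5/12 + S/2)
(-22*(-14)*18)/O(252, -234) = (-22*(-14)*18)/(5/12 + (½)*(-234)) = (308*18)/(5/12 - 117) = 5544/(-1399/12) = 5544*(-12/1399) = -66528/1399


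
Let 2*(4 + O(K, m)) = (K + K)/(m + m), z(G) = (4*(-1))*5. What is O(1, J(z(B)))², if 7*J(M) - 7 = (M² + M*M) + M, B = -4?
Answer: 39551521/2477476 ≈ 15.964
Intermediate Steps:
z(G) = -20 (z(G) = -4*5 = -20)
J(M) = 1 + M/7 + 2*M²/7 (J(M) = 1 + ((M² + M*M) + M)/7 = 1 + ((M² + M²) + M)/7 = 1 + (2*M² + M)/7 = 1 + (M + 2*M²)/7 = 1 + (M/7 + 2*M²/7) = 1 + M/7 + 2*M²/7)
O(K, m) = -4 + K/(2*m) (O(K, m) = -4 + ((K + K)/(m + m))/2 = -4 + ((2*K)/((2*m)))/2 = -4 + ((2*K)*(1/(2*m)))/2 = -4 + (K/m)/2 = -4 + K/(2*m))
O(1, J(z(B)))² = (-4 + (½)*1/(1 + (⅐)*(-20) + (2/7)*(-20)²))² = (-4 + (½)*1/(1 - 20/7 + (2/7)*400))² = (-4 + (½)*1/(1 - 20/7 + 800/7))² = (-4 + (½)*1/(787/7))² = (-4 + (½)*1*(7/787))² = (-4 + 7/1574)² = (-6289/1574)² = 39551521/2477476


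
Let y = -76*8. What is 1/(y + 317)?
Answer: -1/291 ≈ -0.0034364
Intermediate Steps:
y = -608
1/(y + 317) = 1/(-608 + 317) = 1/(-291) = -1/291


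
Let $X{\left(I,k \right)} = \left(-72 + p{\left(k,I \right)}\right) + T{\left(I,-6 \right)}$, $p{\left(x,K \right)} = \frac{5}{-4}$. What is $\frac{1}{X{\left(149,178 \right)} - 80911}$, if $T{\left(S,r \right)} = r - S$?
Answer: $- \frac{4}{324557} \approx -1.2324 \cdot 10^{-5}$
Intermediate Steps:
$p{\left(x,K \right)} = - \frac{5}{4}$ ($p{\left(x,K \right)} = 5 \left(- \frac{1}{4}\right) = - \frac{5}{4}$)
$X{\left(I,k \right)} = - \frac{317}{4} - I$ ($X{\left(I,k \right)} = \left(-72 - \frac{5}{4}\right) - \left(6 + I\right) = - \frac{293}{4} - \left(6 + I\right) = - \frac{317}{4} - I$)
$\frac{1}{X{\left(149,178 \right)} - 80911} = \frac{1}{\left(- \frac{317}{4} - 149\right) - 80911} = \frac{1}{- \frac{913}{4} - 80911} = \frac{1}{- \frac{324557}{4}} = - \frac{4}{324557}$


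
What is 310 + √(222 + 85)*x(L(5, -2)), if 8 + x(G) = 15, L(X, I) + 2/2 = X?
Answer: 310 + 7*√307 ≈ 432.65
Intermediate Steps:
L(X, I) = -1 + X
x(G) = 7 (x(G) = -8 + 15 = 7)
310 + √(222 + 85)*x(L(5, -2)) = 310 + √(222 + 85)*7 = 310 + √307*7 = 310 + 7*√307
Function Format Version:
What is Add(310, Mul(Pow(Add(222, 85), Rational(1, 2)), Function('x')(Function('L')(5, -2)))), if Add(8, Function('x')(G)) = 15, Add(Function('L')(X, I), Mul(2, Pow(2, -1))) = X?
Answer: Add(310, Mul(7, Pow(307, Rational(1, 2)))) ≈ 432.65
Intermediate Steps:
Function('L')(X, I) = Add(-1, X)
Function('x')(G) = 7 (Function('x')(G) = Add(-8, 15) = 7)
Add(310, Mul(Pow(Add(222, 85), Rational(1, 2)), Function('x')(Function('L')(5, -2)))) = Add(310, Mul(Pow(Add(222, 85), Rational(1, 2)), 7)) = Add(310, Mul(Pow(307, Rational(1, 2)), 7)) = Add(310, Mul(7, Pow(307, Rational(1, 2))))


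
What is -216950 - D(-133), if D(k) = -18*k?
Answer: -219344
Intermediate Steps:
-216950 - D(-133) = -216950 - (-18)*(-133) = -216950 - 1*2394 = -216950 - 2394 = -219344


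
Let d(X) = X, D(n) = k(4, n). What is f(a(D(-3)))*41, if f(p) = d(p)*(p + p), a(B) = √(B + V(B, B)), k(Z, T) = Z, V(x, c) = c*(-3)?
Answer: -656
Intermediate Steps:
V(x, c) = -3*c
D(n) = 4
a(B) = √2*√(-B) (a(B) = √(B - 3*B) = √(-2*B) = √2*√(-B))
f(p) = 2*p² (f(p) = p*(p + p) = p*(2*p) = 2*p²)
f(a(D(-3)))*41 = (2*(√2*√(-1*4))²)*41 = (2*(√2*√(-4))²)*41 = (2*(√2*(2*I))²)*41 = (2*(2*I*√2)²)*41 = (2*(-8))*41 = -16*41 = -656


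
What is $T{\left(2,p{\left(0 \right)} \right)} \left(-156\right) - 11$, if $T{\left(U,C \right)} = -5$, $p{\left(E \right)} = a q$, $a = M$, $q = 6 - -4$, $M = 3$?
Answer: $769$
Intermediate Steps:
$q = 10$ ($q = 6 + 4 = 10$)
$a = 3$
$p{\left(E \right)} = 30$ ($p{\left(E \right)} = 3 \cdot 10 = 30$)
$T{\left(2,p{\left(0 \right)} \right)} \left(-156\right) - 11 = \left(-5\right) \left(-156\right) - 11 = 780 - 11 = 769$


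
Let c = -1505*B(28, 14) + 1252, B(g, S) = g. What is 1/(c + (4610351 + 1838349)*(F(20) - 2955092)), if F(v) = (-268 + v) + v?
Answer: -1/19057972124888 ≈ -5.2471e-14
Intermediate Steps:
F(v) = -268 + 2*v
c = -40888 (c = -1505*28 + 1252 = -42140 + 1252 = -40888)
1/(c + (4610351 + 1838349)*(F(20) - 2955092)) = 1/(-40888 + (4610351 + 1838349)*((-268 + 2*20) - 2955092)) = 1/(-40888 + 6448700*((-268 + 40) - 2955092)) = 1/(-40888 + 6448700*(-228 - 2955092)) = 1/(-40888 + 6448700*(-2955320)) = 1/(-40888 - 19057972084000) = 1/(-19057972124888) = -1/19057972124888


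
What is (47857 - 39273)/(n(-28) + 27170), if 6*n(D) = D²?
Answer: 12876/40951 ≈ 0.31442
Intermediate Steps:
n(D) = D²/6
(47857 - 39273)/(n(-28) + 27170) = (47857 - 39273)/((⅙)*(-28)² + 27170) = 8584/((⅙)*784 + 27170) = 8584/(392/3 + 27170) = 8584/(81902/3) = 8584*(3/81902) = 12876/40951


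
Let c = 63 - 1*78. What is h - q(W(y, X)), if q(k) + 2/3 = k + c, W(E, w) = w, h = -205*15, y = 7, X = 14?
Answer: -9220/3 ≈ -3073.3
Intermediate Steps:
h = -3075
c = -15 (c = 63 - 78 = -15)
q(k) = -47/3 + k (q(k) = -2/3 + (k - 15) = -2/3 + (-15 + k) = -47/3 + k)
h - q(W(y, X)) = -3075 - (-47/3 + 14) = -3075 - 1*(-5/3) = -3075 + 5/3 = -9220/3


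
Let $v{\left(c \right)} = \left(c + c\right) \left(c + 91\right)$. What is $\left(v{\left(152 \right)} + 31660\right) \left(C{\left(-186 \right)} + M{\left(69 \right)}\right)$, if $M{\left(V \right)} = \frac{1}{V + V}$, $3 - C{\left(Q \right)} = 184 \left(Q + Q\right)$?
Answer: $\frac{498440247074}{69} \approx 7.2238 \cdot 10^{9}$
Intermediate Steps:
$C{\left(Q \right)} = 3 - 368 Q$ ($C{\left(Q \right)} = 3 - 184 \left(Q + Q\right) = 3 - 184 \cdot 2 Q = 3 - 368 Q$)
$v{\left(c \right)} = 2 c \left(91 + c\right)$
$M{\left(V \right)} = \frac{1}{2 V}$
$\left(v{\left(152 \right)} + 31660\right) \left(C{\left(-186 \right)} + M{\left(69 \right)}\right) = \left(2 \cdot 152 \left(91 + 152\right) + 31660\right) \left(\left(3 - -68448\right) + \frac{1}{2 \cdot 69}\right) = \left(2 \cdot 152 \cdot 243 + 31660\right) \left(\left(3 + 68448\right) + \frac{1}{2} \cdot \frac{1}{69}\right) = \left(73872 + 31660\right) \left(68451 + \frac{1}{138}\right) = 105532 \cdot \frac{9446239}{138} = \frac{498440247074}{69}$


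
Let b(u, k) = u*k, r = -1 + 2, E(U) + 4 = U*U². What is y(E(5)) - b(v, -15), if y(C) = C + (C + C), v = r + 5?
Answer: 453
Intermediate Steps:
E(U) = -4 + U³ (E(U) = -4 + U*U² = -4 + U³)
r = 1
v = 6 (v = 1 + 5 = 6)
b(u, k) = k*u
y(C) = 3*C (y(C) = C + 2*C = 3*C)
y(E(5)) - b(v, -15) = 3*(-4 + 5³) - (-15)*6 = 3*(-4 + 125) - 1*(-90) = 3*121 + 90 = 363 + 90 = 453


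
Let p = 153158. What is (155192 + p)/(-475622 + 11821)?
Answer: -308350/463801 ≈ -0.66483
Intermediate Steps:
(155192 + p)/(-475622 + 11821) = (155192 + 153158)/(-475622 + 11821) = 308350/(-463801) = 308350*(-1/463801) = -308350/463801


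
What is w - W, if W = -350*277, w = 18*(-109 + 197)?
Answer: 98534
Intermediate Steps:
w = 1584 (w = 18*88 = 1584)
W = -96950
w - W = 1584 - 1*(-96950) = 1584 + 96950 = 98534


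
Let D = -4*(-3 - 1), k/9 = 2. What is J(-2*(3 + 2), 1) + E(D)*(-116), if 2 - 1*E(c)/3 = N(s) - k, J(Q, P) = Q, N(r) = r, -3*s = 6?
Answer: -7666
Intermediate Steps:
k = 18 (k = 9*2 = 18)
s = -2 (s = -⅓*6 = -2)
D = 16 (D = -4*(-4) = 16)
E(c) = 66 (E(c) = 6 - 3*(-2 - 1*18) = 6 - 3*(-2 - 18) = 6 - 3*(-20) = 6 + 60 = 66)
J(-2*(3 + 2), 1) + E(D)*(-116) = -2*(3 + 2) + 66*(-116) = -2*5 - 7656 = -10 - 7656 = -7666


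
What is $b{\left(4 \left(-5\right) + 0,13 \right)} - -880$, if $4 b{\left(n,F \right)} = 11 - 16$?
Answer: $\frac{3515}{4} \approx 878.75$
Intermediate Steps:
$b{\left(n,F \right)} = - \frac{5}{4}$ ($b{\left(n,F \right)} = \frac{11 - 16}{4} = \frac{1}{4} \left(-5\right) = - \frac{5}{4}$)
$b{\left(4 \left(-5\right) + 0,13 \right)} - -880 = - \frac{5}{4} - -880 = - \frac{5}{4} + 880 = \frac{3515}{4}$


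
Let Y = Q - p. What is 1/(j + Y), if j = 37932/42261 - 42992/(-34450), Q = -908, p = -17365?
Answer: 242648575/3993788205827 ≈ 6.0757e-5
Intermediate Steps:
Y = 16457 (Y = -908 - 1*(-17365) = -908 + 17365 = 16457)
j = 520607052/242648575 (j = 37932*(1/42261) - 42992*(-1/34450) = 12644/14087 + 21496/17225 = 520607052/242648575 ≈ 2.1455)
1/(j + Y) = 1/(520607052/242648575 + 16457) = 1/(3993788205827/242648575) = 242648575/3993788205827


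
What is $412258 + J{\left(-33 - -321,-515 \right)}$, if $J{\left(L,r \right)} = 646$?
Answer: $412904$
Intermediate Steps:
$412258 + J{\left(-33 - -321,-515 \right)} = 412258 + 646 = 412904$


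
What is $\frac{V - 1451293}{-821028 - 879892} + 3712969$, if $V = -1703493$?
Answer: $\frac{3157733193133}{850460} \approx 3.713 \cdot 10^{6}$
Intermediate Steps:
$\frac{V - 1451293}{-821028 - 879892} + 3712969 = \frac{-1703493 - 1451293}{-821028 - 879892} + 3712969 = - \frac{3154786}{-1700920} + 3712969 = \left(-3154786\right) \left(- \frac{1}{1700920}\right) + 3712969 = \frac{1577393}{850460} + 3712969 = \frac{3157733193133}{850460}$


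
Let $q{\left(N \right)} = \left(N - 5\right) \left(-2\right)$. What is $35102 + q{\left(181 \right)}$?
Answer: $34750$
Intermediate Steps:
$q{\left(N \right)} = 10 - 2 N$ ($q{\left(N \right)} = \left(N - 5\right) \left(-2\right) = \left(-5 + N\right) \left(-2\right) = 10 - 2 N$)
$35102 + q{\left(181 \right)} = 35102 + \left(10 - 362\right) = 35102 - 352 = 34750$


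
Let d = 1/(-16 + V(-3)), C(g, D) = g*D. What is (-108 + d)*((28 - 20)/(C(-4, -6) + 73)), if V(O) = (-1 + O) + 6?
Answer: -6052/679 ≈ -8.9131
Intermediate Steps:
C(g, D) = D*g
V(O) = 5 + O
d = -1/14 (d = 1/(-16 + (5 - 3)) = 1/(-16 + 2) = 1/(-14) = -1/14 ≈ -0.071429)
(-108 + d)*((28 - 20)/(C(-4, -6) + 73)) = (-108 - 1/14)*((28 - 20)/(-6*(-4) + 73)) = -6052/(7*(24 + 73)) = -6052/(7*97) = -1513/14*8/97 = -6052/679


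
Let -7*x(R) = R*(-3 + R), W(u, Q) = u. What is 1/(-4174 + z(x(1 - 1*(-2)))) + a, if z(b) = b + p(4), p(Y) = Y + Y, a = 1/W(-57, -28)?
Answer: -4223/237462 ≈ -0.017784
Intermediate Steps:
x(R) = -R*(-3 + R)/7
a = -1/57 (a = 1/(-57) = -1/57 ≈ -0.017544)
p(Y) = 2*Y
z(b) = 8 + b (z(b) = b + 2*4 = b + 8 = 8 + b)
1/(-4174 + z(x(1 - 1*(-2)))) + a = 1/(-4174 + (8 + (1 - 1*(-2))*(3 - (1 - 1*(-2)))/7)) - 1/57 = 1/(-4174 + (8 + (1 + 2)*(3 - (1 + 2))/7)) - 1/57 = 1/(-4174 + (8 + (⅐)*3*(3 - 1*3))) - 1/57 = 1/(-4174 + (8 + (⅐)*3*(3 - 3))) - 1/57 = 1/(-4174 + (8 + (⅐)*3*0)) - 1/57 = 1/(-4174 + (8 + 0)) - 1/57 = 1/(-4174 + 8) - 1/57 = 1/(-4166) - 1/57 = -1/4166 - 1/57 = -4223/237462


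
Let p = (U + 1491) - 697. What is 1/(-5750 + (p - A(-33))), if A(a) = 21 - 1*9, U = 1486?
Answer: -1/3482 ≈ -0.00028719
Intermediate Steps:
A(a) = 12 (A(a) = 21 - 9 = 12)
p = 2280 (p = (1486 + 1491) - 697 = 2977 - 697 = 2280)
1/(-5750 + (p - A(-33))) = 1/(-5750 + (2280 - 1*12)) = 1/(-5750 + (2280 - 12)) = 1/(-5750 + 2268) = 1/(-3482) = -1/3482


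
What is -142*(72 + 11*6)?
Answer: -19596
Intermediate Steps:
-142*(72 + 11*6) = -142*(72 + 66) = -142*138 = -19596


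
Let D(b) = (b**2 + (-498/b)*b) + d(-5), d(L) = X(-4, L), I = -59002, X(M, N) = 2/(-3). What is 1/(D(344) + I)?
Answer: 3/176506 ≈ 1.6997e-5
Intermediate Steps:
X(M, N) = -2/3 (X(M, N) = 2*(-1/3) = -2/3)
d(L) = -2/3
D(b) = -1496/3 + b**2 (D(b) = (b**2 + (-498/b)*b) - 2/3 = (b**2 - 498) - 2/3 = (-498 + b**2) - 2/3 = -1496/3 + b**2)
1/(D(344) + I) = 1/((-1496/3 + 344**2) - 59002) = 1/((-1496/3 + 118336) - 59002) = 1/(353512/3 - 59002) = 1/(176506/3) = 3/176506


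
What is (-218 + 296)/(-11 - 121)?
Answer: -13/22 ≈ -0.59091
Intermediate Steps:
(-218 + 296)/(-11 - 121) = 78/(-132) = 78*(-1/132) = -13/22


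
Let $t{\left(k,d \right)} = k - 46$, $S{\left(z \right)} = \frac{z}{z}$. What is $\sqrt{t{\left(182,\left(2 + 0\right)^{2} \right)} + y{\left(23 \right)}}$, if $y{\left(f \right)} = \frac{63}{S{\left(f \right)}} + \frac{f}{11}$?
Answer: $\frac{2 \sqrt{6083}}{11} \approx 14.181$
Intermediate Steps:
$S{\left(z \right)} = 1$
$t{\left(k,d \right)} = -46 + k$ ($t{\left(k,d \right)} = k - 46 = -46 + k$)
$y{\left(f \right)} = 63 + \frac{f}{11}$ ($y{\left(f \right)} = \frac{63}{1} + \frac{f}{11} = 63 \cdot 1 + f \frac{1}{11} = 63 + \frac{f}{11}$)
$\sqrt{t{\left(182,\left(2 + 0\right)^{2} \right)} + y{\left(23 \right)}} = \sqrt{\left(-46 + 182\right) + \left(63 + \frac{1}{11} \cdot 23\right)} = \sqrt{136 + \left(63 + \frac{23}{11}\right)} = \sqrt{136 + \frac{716}{11}} = \sqrt{\frac{2212}{11}} = \frac{2 \sqrt{6083}}{11}$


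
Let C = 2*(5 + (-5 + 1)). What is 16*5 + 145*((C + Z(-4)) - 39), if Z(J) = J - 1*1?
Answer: -6010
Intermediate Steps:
C = 2 (C = 2*(5 - 4) = 2*1 = 2)
Z(J) = -1 + J (Z(J) = J - 1 = -1 + J)
16*5 + 145*((C + Z(-4)) - 39) = 16*5 + 145*((2 + (-1 - 4)) - 39) = 80 + 145*((2 - 5) - 39) = 80 + 145*(-3 - 39) = 80 + 145*(-42) = 80 - 6090 = -6010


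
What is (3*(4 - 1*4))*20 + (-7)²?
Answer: 49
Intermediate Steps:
(3*(4 - 1*4))*20 + (-7)² = (3*(4 - 4))*20 + 49 = (3*0)*20 + 49 = 0*20 + 49 = 0 + 49 = 49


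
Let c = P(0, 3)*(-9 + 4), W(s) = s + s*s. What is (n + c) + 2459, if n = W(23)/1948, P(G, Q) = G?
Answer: 1197671/487 ≈ 2459.3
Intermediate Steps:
W(s) = s + s²
n = 138/487 (n = (23*(1 + 23))/1948 = (23*24)*(1/1948) = 552*(1/1948) = 138/487 ≈ 0.28337)
c = 0 (c = 0*(-9 + 4) = 0*(-5) = 0)
(n + c) + 2459 = (138/487 + 0) + 2459 = 138/487 + 2459 = 1197671/487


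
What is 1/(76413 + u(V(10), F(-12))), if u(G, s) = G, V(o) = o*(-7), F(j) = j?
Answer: 1/76343 ≈ 1.3099e-5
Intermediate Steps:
V(o) = -7*o
1/(76413 + u(V(10), F(-12))) = 1/(76413 - 7*10) = 1/(76413 - 70) = 1/76343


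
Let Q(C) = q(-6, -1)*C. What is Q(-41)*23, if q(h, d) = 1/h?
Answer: 943/6 ≈ 157.17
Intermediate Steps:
Q(C) = -C/6 (Q(C) = C/(-6) = -C/6)
Q(-41)*23 = -1/6*(-41)*23 = (41/6)*23 = 943/6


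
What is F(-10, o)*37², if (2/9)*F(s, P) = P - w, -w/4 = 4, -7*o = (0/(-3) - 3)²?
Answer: 1269063/14 ≈ 90647.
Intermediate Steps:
o = -9/7 (o = -(0/(-3) - 3)²/7 = -(0*(-⅓) - 3)²/7 = -(0 - 3)²/7 = -⅐*(-3)² = -⅐*9 = -9/7 ≈ -1.2857)
w = -16 (w = -4*4 = -16)
F(s, P) = 72 + 9*P/2 (F(s, P) = 9*(P - 1*(-16))/2 = 9*(P + 16)/2 = 9*(16 + P)/2 = 72 + 9*P/2)
F(-10, o)*37² = (72 + (9/2)*(-9/7))*37² = (72 - 81/14)*1369 = (927/14)*1369 = 1269063/14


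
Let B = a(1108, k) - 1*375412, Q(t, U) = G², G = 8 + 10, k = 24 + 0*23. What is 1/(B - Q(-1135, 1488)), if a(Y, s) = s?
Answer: -1/375712 ≈ -2.6616e-6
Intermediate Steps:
k = 24 (k = 24 + 0 = 24)
G = 18
Q(t, U) = 324 (Q(t, U) = 18² = 324)
B = -375388 (B = 24 - 1*375412 = 24 - 375412 = -375388)
1/(B - Q(-1135, 1488)) = 1/(-375388 - 1*324) = 1/(-375388 - 324) = 1/(-375712) = -1/375712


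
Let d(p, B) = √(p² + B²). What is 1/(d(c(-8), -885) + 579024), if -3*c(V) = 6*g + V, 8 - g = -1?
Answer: 5211216/3017412082043 - 3*√7051141/3017412082043 ≈ 1.7244e-6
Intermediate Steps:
g = 9 (g = 8 - 1*(-1) = 8 + 1 = 9)
c(V) = -18 - V/3 (c(V) = -(6*9 + V)/3 = -(54 + V)/3 = -18 - V/3)
d(p, B) = √(B² + p²)
1/(d(c(-8), -885) + 579024) = 1/(√((-885)² + (-18 - ⅓*(-8))²) + 579024) = 1/(√(783225 + (-18 + 8/3)²) + 579024) = 1/(√(783225 + (-46/3)²) + 579024) = 1/(√(783225 + 2116/9) + 579024) = 1/(√(7051141/9) + 579024) = 1/(√7051141/3 + 579024) = 1/(579024 + √7051141/3)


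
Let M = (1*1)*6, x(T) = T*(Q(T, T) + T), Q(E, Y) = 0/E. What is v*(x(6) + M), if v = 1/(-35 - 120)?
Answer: -42/155 ≈ -0.27097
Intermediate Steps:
Q(E, Y) = 0
v = -1/155 (v = 1/(-155) = -1/155 ≈ -0.0064516)
x(T) = T² (x(T) = T*(0 + T) = T*T = T²)
M = 6 (M = 1*6 = 6)
v*(x(6) + M) = -(6² + 6)/155 = -(36 + 6)/155 = -1/155*42 = -42/155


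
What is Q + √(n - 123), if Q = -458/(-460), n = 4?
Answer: 229/230 + I*√119 ≈ 0.99565 + 10.909*I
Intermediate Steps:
Q = 229/230 (Q = -458*(-1/460) = 229/230 ≈ 0.99565)
Q + √(n - 123) = 229/230 + √(4 - 123) = 229/230 + √(-119) = 229/230 + I*√119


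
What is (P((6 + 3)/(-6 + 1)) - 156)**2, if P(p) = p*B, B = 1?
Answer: 622521/25 ≈ 24901.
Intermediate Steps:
P(p) = p (P(p) = p*1 = p)
(P((6 + 3)/(-6 + 1)) - 156)**2 = ((6 + 3)/(-6 + 1) - 156)**2 = (9/(-5) - 156)**2 = (9*(-1/5) - 156)**2 = (-9/5 - 156)**2 = (-789/5)**2 = 622521/25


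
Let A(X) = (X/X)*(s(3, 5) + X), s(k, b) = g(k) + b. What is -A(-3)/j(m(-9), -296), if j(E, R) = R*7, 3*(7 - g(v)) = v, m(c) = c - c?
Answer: 1/259 ≈ 0.0038610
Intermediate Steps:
m(c) = 0
g(v) = 7 - v/3
s(k, b) = 7 + b - k/3 (s(k, b) = (7 - k/3) + b = 7 + b - k/3)
j(E, R) = 7*R
A(X) = 11 + X (A(X) = (X/X)*((7 + 5 - 1/3*3) + X) = 1*((7 + 5 - 1) + X) = 1*(11 + X) = 11 + X)
-A(-3)/j(m(-9), -296) = -(11 - 3)/(7*(-296)) = -8/(-2072) = -8*(-1)/2072 = -1*(-1/259) = 1/259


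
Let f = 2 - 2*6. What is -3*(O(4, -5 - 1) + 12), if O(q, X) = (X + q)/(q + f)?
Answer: -37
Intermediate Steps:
f = -10 (f = 2 - 12 = -10)
O(q, X) = (X + q)/(-10 + q) (O(q, X) = (X + q)/(q - 10) = (X + q)/(-10 + q))
-3*(O(4, -5 - 1) + 12) = -3*(((-5 - 1) + 4)/(-10 + 4) + 12) = -3*((-6 + 4)/(-6) + 12) = -3*(-⅙*(-2) + 12) = -3*(⅓ + 12) = -3*37/3 = -37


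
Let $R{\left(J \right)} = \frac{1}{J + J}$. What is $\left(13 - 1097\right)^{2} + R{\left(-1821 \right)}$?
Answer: $\frac{4279553951}{3642} \approx 1.1751 \cdot 10^{6}$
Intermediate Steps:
$R{\left(J \right)} = \frac{1}{2 J}$
$\left(13 - 1097\right)^{2} + R{\left(-1821 \right)} = \left(13 - 1097\right)^{2} + \frac{1}{2 \left(-1821\right)} = \left(-1084\right)^{2} + \frac{1}{2} \left(- \frac{1}{1821}\right) = 1175056 - \frac{1}{3642} = \frac{4279553951}{3642}$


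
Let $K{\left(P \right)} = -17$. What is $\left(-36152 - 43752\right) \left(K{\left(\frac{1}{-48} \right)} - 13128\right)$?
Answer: $1050338080$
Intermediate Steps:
$\left(-36152 - 43752\right) \left(K{\left(\frac{1}{-48} \right)} - 13128\right) = \left(-36152 - 43752\right) \left(-17 - 13128\right) = \left(-79904\right) \left(-13145\right) = 1050338080$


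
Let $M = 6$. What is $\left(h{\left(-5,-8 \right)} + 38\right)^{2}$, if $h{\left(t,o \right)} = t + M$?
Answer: $1521$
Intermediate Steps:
$h{\left(t,o \right)} = 6 + t$ ($h{\left(t,o \right)} = t + 6 = 6 + t$)
$\left(h{\left(-5,-8 \right)} + 38\right)^{2} = \left(\left(6 - 5\right) + 38\right)^{2} = \left(1 + 38\right)^{2} = 39^{2} = 1521$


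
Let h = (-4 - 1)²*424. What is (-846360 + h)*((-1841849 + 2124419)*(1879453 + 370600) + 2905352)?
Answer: -531376526894257120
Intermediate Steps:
h = 10600 (h = (-5)²*424 = 25*424 = 10600)
(-846360 + h)*((-1841849 + 2124419)*(1879453 + 370600) + 2905352) = (-846360 + 10600)*((-1841849 + 2124419)*(1879453 + 370600) + 2905352) = -835760*(282570*2250053 + 2905352) = -835760*(635797476210 + 2905352) = -835760*635800381562 = -531376526894257120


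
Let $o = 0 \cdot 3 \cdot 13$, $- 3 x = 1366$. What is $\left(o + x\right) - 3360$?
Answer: $- \frac{11446}{3} \approx -3815.3$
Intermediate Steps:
$x = - \frac{1366}{3}$ ($x = \left(- \frac{1}{3}\right) 1366 = - \frac{1366}{3} \approx -455.33$)
$o = 0$ ($o = 0 \cdot 13 = 0$)
$\left(o + x\right) - 3360 = \left(0 - \frac{1366}{3}\right) - 3360 = - \frac{1366}{3} - 3360 = - \frac{11446}{3}$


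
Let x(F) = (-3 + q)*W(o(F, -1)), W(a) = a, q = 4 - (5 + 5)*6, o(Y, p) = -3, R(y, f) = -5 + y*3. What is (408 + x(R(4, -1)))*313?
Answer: 183105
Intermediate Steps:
R(y, f) = -5 + 3*y
q = -56 (q = 4 - 10*6 = 4 - 1*60 = 4 - 60 = -56)
x(F) = 177 (x(F) = (-3 - 56)*(-3) = -59*(-3) = 177)
(408 + x(R(4, -1)))*313 = (408 + 177)*313 = 585*313 = 183105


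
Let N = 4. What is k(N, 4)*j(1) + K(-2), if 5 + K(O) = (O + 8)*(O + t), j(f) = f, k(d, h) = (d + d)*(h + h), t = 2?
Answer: 59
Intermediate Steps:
k(d, h) = 4*d*h (k(d, h) = (2*d)*(2*h) = 4*d*h)
K(O) = -5 + (2 + O)*(8 + O) (K(O) = -5 + (O + 8)*(O + 2) = -5 + (8 + O)*(2 + O) = -5 + (2 + O)*(8 + O))
k(N, 4)*j(1) + K(-2) = (4*4*4)*1 + (11 + (-2)**2 + 10*(-2)) = 64*1 + (11 + 4 - 20) = 64 - 5 = 59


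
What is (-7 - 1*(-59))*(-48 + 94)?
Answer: 2392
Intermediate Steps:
(-7 - 1*(-59))*(-48 + 94) = (-7 + 59)*46 = 52*46 = 2392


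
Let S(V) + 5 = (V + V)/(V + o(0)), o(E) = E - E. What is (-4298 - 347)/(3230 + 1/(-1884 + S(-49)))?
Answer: -8765115/6095009 ≈ -1.4381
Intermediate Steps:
o(E) = 0
S(V) = -3 (S(V) = -5 + (V + V)/(V + 0) = -5 + (2*V)/V = -5 + 2 = -3)
(-4298 - 347)/(3230 + 1/(-1884 + S(-49))) = (-4298 - 347)/(3230 + 1/(-1884 - 3)) = -4645/(3230 + 1/(-1887)) = -4645/(3230 - 1/1887) = -4645/6095009/1887 = -4645*1887/6095009 = -8765115/6095009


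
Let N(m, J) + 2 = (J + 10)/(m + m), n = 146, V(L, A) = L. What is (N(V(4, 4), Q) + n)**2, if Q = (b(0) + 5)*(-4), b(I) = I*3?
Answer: 326041/16 ≈ 20378.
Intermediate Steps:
b(I) = 3*I
Q = -20 (Q = (3*0 + 5)*(-4) = (0 + 5)*(-4) = 5*(-4) = -20)
N(m, J) = -2 + (10 + J)/(2*m) (N(m, J) = -2 + (J + 10)/(m + m) = -2 + (10 + J)/((2*m)) = -2 + (10 + J)*(1/(2*m)) = -2 + (10 + J)/(2*m))
(N(V(4, 4), Q) + n)**2 = ((1/2)*(10 - 20 - 4*4)/4 + 146)**2 = ((1/2)*(1/4)*(10 - 20 - 16) + 146)**2 = ((1/2)*(1/4)*(-26) + 146)**2 = (-13/4 + 146)**2 = (571/4)**2 = 326041/16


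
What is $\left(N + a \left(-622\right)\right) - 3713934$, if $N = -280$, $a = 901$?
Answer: $-4274636$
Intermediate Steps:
$\left(N + a \left(-622\right)\right) - 3713934 = \left(-280 + 901 \left(-622\right)\right) - 3713934 = \left(-280 - 560422\right) - 3713934 = -560702 - 3713934 = -4274636$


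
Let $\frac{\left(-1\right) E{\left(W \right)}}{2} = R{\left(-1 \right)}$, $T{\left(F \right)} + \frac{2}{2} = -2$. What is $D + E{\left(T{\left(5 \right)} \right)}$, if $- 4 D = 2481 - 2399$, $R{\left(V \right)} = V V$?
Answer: $- \frac{45}{2} \approx -22.5$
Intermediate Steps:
$T{\left(F \right)} = -3$ ($T{\left(F \right)} = -1 - 2 = -3$)
$R{\left(V \right)} = V^{2}$
$E{\left(W \right)} = -2$ ($E{\left(W \right)} = - 2 \left(-1\right)^{2} = \left(-2\right) 1 = -2$)
$D = - \frac{41}{2}$ ($D = - \frac{2481 - 2399}{4} = \left(- \frac{1}{4}\right) 82 = - \frac{41}{2} \approx -20.5$)
$D + E{\left(T{\left(5 \right)} \right)} = - \frac{41}{2} - 2 = - \frac{45}{2}$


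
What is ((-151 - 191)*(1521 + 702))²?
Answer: 578004390756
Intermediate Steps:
((-151 - 191)*(1521 + 702))² = (-342*2223)² = (-760266)² = 578004390756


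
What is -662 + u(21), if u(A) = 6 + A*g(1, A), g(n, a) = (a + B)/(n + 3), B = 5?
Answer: -1039/2 ≈ -519.50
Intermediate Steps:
g(n, a) = (5 + a)/(3 + n) (g(n, a) = (a + 5)/(n + 3) = (5 + a)/(3 + n))
u(A) = 6 + A*(5/4 + A/4) (u(A) = 6 + A*((5 + A)/(3 + 1)) = 6 + A*((5 + A)/4) = 6 + A*(5/4 + A/4))
-662 + u(21) = -662 + (6 + (1/4)*21*(5 + 21)) = -662 + (6 + (1/4)*21*26) = -662 + (6 + 273/2) = -662 + 285/2 = -1039/2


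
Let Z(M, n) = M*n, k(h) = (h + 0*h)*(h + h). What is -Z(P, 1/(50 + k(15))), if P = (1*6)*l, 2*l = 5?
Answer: -3/100 ≈ -0.030000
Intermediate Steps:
l = 5/2 (l = (½)*5 = 5/2 ≈ 2.5000)
k(h) = 2*h² (k(h) = (h + 0)*(2*h) = h*(2*h) = 2*h²)
P = 15 (P = (1*6)*(5/2) = 6*(5/2) = 15)
-Z(P, 1/(50 + k(15))) = -15/(50 + 2*15²) = -15/(50 + 2*225) = -15/(50 + 450) = -15/500 = -1*3/100 = -3/100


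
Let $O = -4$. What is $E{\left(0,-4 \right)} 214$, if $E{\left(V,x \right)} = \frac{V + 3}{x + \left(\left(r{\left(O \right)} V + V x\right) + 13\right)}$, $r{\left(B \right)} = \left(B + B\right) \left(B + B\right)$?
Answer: $\frac{214}{3} \approx 71.333$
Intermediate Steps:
$r{\left(B \right)} = 4 B^{2}$ ($r{\left(B \right)} = 2 B 2 B = 4 B^{2}$)
$E{\left(V,x \right)} = \frac{3 + V}{13 + x + 64 V + V x}$ ($E{\left(V,x \right)} = \frac{V + 3}{x + \left(\left(4 \left(-4\right)^{2} V + V x\right) + 13\right)} = \frac{3 + V}{x + \left(\left(4 \cdot 16 V + V x\right) + 13\right)} = \frac{3 + V}{x + \left(\left(64 V + V x\right) + 13\right)} = \frac{3 + V}{x + \left(13 + 64 V + V x\right)} = \frac{3 + V}{13 + x + 64 V + V x}$)
$E{\left(0,-4 \right)} 214 = \frac{3 + 0}{13 - 4 + 64 \cdot 0 + 0 \left(-4\right)} 214 = \frac{1}{13 - 4 + 0 + 0} \cdot 3 \cdot 214 = \frac{1}{9} \cdot 3 \cdot 214 = \frac{1}{3} \cdot 214 = \frac{214}{3}$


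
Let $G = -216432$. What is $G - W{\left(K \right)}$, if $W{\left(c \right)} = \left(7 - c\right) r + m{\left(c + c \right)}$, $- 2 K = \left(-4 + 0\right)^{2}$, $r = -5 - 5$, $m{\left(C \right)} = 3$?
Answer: $-216285$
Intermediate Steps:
$r = -10$ ($r = -5 - 5 = -10$)
$K = -8$ ($K = - \frac{\left(-4 + 0\right)^{2}}{2} = - \frac{\left(-4\right)^{2}}{2} = \left(- \frac{1}{2}\right) 16 = -8$)
$W{\left(c \right)} = -67 + 10 c$ ($W{\left(c \right)} = \left(7 - c\right) \left(-10\right) + 3 = \left(-70 + 10 c\right) + 3 = -67 + 10 c$)
$G - W{\left(K \right)} = -216432 - \left(-67 + 10 \left(-8\right)\right) = -216432 - \left(-67 - 80\right) = -216432 - -147 = -216432 + 147 = -216285$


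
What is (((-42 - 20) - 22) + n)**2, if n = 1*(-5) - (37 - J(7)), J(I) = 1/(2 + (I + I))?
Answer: 4060225/256 ≈ 15860.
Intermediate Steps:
J(I) = 1/(2 + 2*I)
n = -671/16 (n = 1*(-5) - (37 - 1/(2*(1 + 7))) = -5 - (37 - 1/(2*8)) = -5 - (37 - 1*1/16) = -5 - (37 - 1/16) = -5 - 1*591/16 = -5 - 591/16 = -671/16 ≈ -41.938)
(((-42 - 20) - 22) + n)**2 = (((-42 - 20) - 22) - 671/16)**2 = ((-62 - 22) - 671/16)**2 = (-84 - 671/16)**2 = (-2015/16)**2 = 4060225/256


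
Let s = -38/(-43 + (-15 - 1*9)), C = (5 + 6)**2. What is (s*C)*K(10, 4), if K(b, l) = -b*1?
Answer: -45980/67 ≈ -686.27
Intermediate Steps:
K(b, l) = -b
C = 121 (C = 11**2 = 121)
s = 38/67 (s = -38/(-43 + (-15 - 9)) = -38/(-43 - 24) = -38/(-67) = -38*(-1/67) = 38/67 ≈ 0.56716)
(s*C)*K(10, 4) = ((38/67)*121)*(-1*10) = (4598/67)*(-10) = -45980/67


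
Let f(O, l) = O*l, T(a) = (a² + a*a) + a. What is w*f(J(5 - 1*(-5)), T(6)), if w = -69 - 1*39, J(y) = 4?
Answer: -33696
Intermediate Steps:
T(a) = a + 2*a² (T(a) = (a² + a²) + a = 2*a² + a = a + 2*a²)
w = -108 (w = -69 - 39 = -108)
w*f(J(5 - 1*(-5)), T(6)) = -432*6*(1 + 2*6) = -432*6*(1 + 12) = -432*6*13 = -432*78 = -108*312 = -33696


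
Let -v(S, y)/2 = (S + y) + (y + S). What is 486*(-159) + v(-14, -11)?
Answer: -77174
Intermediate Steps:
v(S, y) = -4*S - 4*y (v(S, y) = -2*((S + y) + (y + S)) = -2*((S + y) + (S + y)) = -2*(2*S + 2*y) = -4*S - 4*y)
486*(-159) + v(-14, -11) = 486*(-159) + (-4*(-14) - 4*(-11)) = -77274 + (56 + 44) = -77274 + 100 = -77174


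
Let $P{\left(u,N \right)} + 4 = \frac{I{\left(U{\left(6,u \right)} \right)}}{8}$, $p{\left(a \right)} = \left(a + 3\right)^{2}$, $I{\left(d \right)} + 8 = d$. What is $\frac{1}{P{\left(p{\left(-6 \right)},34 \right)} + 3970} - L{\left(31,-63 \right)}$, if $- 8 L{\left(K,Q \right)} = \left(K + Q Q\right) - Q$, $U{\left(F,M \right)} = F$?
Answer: $\frac{64451401}{126904} \approx 507.88$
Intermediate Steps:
$I{\left(d \right)} = -8 + d$
$p{\left(a \right)} = \left(3 + a\right)^{2}$
$P{\left(u,N \right)} = - \frac{17}{4}$ ($P{\left(u,N \right)} = -4 + \frac{-8 + 6}{8} = -4 - \frac{1}{4} = - \frac{17}{4}$)
$L{\left(K,Q \right)} = - \frac{K}{8} - \frac{Q^{2}}{8} + \frac{Q}{8}$ ($L{\left(K,Q \right)} = - \frac{\left(K + Q Q\right) - Q}{8} = - \frac{\left(K + Q^{2}\right) - Q}{8} = - \frac{K + Q^{2} - Q}{8} = - \frac{K}{8} - \frac{Q^{2}}{8} + \frac{Q}{8}$)
$\frac{1}{P{\left(p{\left(-6 \right)},34 \right)} + 3970} - L{\left(31,-63 \right)} = \frac{1}{- \frac{17}{4} + 3970} - \left(\left(- \frac{1}{8}\right) 31 - \frac{\left(-63\right)^{2}}{8} + \frac{1}{8} \left(-63\right)\right) = \frac{1}{\frac{15863}{4}} - \left(- \frac{31}{8} - \frac{3969}{8} - \frac{63}{8}\right) = \frac{4}{15863} - \left(- \frac{31}{8} - \frac{3969}{8} - \frac{63}{8}\right) = \frac{4}{15863} - - \frac{4063}{8} = \frac{4}{15863} + \frac{4063}{8} = \frac{64451401}{126904}$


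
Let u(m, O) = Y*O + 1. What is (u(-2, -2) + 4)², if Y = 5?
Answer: 25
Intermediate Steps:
u(m, O) = 1 + 5*O (u(m, O) = 5*O + 1 = 1 + 5*O)
(u(-2, -2) + 4)² = ((1 + 5*(-2)) + 4)² = ((1 - 10) + 4)² = (-9 + 4)² = (-5)² = 25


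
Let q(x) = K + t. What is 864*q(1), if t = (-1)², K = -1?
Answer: 0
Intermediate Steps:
t = 1
q(x) = 0 (q(x) = -1 + 1 = 0)
864*q(1) = 864*0 = 0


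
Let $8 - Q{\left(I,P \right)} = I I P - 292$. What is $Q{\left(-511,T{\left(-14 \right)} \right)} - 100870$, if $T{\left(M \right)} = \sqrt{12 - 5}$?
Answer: $-100570 - 261121 \sqrt{7} \approx -7.9143 \cdot 10^{5}$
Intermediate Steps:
$T{\left(M \right)} = \sqrt{7}$
$Q{\left(I,P \right)} = 300 - P I^{2}$ ($Q{\left(I,P \right)} = 8 - \left(I I P - 292\right) = 8 - \left(I^{2} P - 292\right) = 8 - \left(P I^{2} - 292\right) = 8 - \left(-292 + P I^{2}\right) = 300 - P I^{2}$)
$Q{\left(-511,T{\left(-14 \right)} \right)} - 100870 = \left(300 - \sqrt{7} \left(-511\right)^{2}\right) - 100870 = \left(300 - \sqrt{7} \cdot 261121\right) - 100870 = \left(300 - 261121 \sqrt{7}\right) - 100870 = -100570 - 261121 \sqrt{7}$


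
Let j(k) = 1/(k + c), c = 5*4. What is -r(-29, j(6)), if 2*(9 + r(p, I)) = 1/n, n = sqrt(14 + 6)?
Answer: 9 - sqrt(5)/20 ≈ 8.8882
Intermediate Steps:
c = 20
j(k) = 1/(20 + k) (j(k) = 1/(k + 20) = 1/(20 + k))
n = 2*sqrt(5) (n = sqrt(20) = 2*sqrt(5) ≈ 4.4721)
r(p, I) = -9 + sqrt(5)/20 (r(p, I) = -9 + 1/(2*((2*sqrt(5)))) = -9 + (sqrt(5)/10)/2 = -9 + sqrt(5)/20)
-r(-29, j(6)) = -(-9 + sqrt(5)/20) = 9 - sqrt(5)/20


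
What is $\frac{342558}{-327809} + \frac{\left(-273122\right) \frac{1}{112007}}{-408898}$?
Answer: $- \frac{7844437224262945}{7506734032547687} \approx -1.045$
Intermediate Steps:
$\frac{342558}{-327809} + \frac{\left(-273122\right) \frac{1}{112007}}{-408898} = 342558 \left(- \frac{1}{327809}\right) + \left(-273122\right) \frac{1}{112007} \left(- \frac{1}{408898}\right) = - \frac{342558}{327809} - - \frac{136561}{22899719143} = - \frac{342558}{327809} + \frac{136561}{22899719143} = - \frac{7844437224262945}{7506734032547687}$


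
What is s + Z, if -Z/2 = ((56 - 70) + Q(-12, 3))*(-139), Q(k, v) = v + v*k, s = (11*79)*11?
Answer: -3507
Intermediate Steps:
s = 9559 (s = 869*11 = 9559)
Q(k, v) = v + k*v
Z = -13066 (Z = -2*((56 - 70) + 3*(1 - 12))*(-139) = -2*(-14 + 3*(-11))*(-139) = -2*(-14 - 33)*(-139) = -(-94)*(-139) = -2*6533 = -13066)
s + Z = 9559 - 13066 = -3507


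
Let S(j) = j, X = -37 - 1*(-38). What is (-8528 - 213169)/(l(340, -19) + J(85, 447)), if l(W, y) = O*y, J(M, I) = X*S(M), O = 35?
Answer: 221697/580 ≈ 382.24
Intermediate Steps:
X = 1 (X = -37 + 38 = 1)
J(M, I) = M (J(M, I) = 1*M = M)
l(W, y) = 35*y
(-8528 - 213169)/(l(340, -19) + J(85, 447)) = (-8528 - 213169)/(35*(-19) + 85) = -221697/(-665 + 85) = -221697/(-580) = -221697*(-1/580) = 221697/580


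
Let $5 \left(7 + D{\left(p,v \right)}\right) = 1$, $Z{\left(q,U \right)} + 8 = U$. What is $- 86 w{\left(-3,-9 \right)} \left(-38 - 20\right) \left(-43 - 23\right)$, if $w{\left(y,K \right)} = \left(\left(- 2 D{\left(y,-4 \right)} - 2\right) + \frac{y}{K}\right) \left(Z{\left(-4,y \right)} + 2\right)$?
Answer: $\frac{176784696}{5} \approx 3.5357 \cdot 10^{7}$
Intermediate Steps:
$Z{\left(q,U \right)} = -8 + U$
$D{\left(p,v \right)} = - \frac{34}{5}$ ($D{\left(p,v \right)} = -7 + \frac{1}{5} \cdot 1 = -7 + \frac{1}{5} = - \frac{34}{5}$)
$w{\left(y,K \right)} = \left(-6 + y\right) \left(\frac{58}{5} + \frac{y}{K}\right)$ ($w{\left(y,K \right)} = \left(\left(\left(-2\right) \left(- \frac{34}{5}\right) - 2\right) + \frac{y}{K}\right) \left(\left(-8 + y\right) + 2\right) = \left(\left(\frac{68}{5} - 2\right) + \frac{y}{K}\right) \left(-6 + y\right) = \left(\frac{58}{5} + \frac{y}{K}\right) \left(-6 + y\right) = \left(-6 + y\right) \left(\frac{58}{5} + \frac{y}{K}\right)$)
$- 86 w{\left(-3,-9 \right)} \left(-38 - 20\right) \left(-43 - 23\right) = - 86 \frac{2 \left(-3\right) - 3 \left(-8 - 3\right) + \frac{58}{5} \left(-9\right) \left(-6 - 3\right)}{-9} \left(-38 - 20\right) \left(-43 - 23\right) = - 86 \left(- \frac{-6 - -33 + \frac{58}{5} \left(-9\right) \left(-9\right)}{9}\right) \left(\left(-58\right) \left(-66\right)\right) = - 86 \left(- \frac{-6 + 33 + \frac{4698}{5}}{9}\right) 3828 = - 86 \left(\left(- \frac{1}{9}\right) \frac{4833}{5}\right) 3828 = \left(-86\right) \left(- \frac{537}{5}\right) 3828 = \frac{46182}{5} \cdot 3828 = \frac{176784696}{5}$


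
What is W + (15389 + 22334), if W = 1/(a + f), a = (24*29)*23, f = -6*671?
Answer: 451996987/11982 ≈ 37723.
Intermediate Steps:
f = -4026
a = 16008 (a = 696*23 = 16008)
W = 1/11982 (W = 1/(16008 - 4026) = 1/11982 ≈ 8.3458e-5)
W + (15389 + 22334) = 1/11982 + (15389 + 22334) = 1/11982 + 37723 = 451996987/11982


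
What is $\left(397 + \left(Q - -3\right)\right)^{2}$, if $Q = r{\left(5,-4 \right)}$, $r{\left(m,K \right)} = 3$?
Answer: $162409$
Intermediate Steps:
$Q = 3$
$\left(397 + \left(Q - -3\right)\right)^{2} = \left(397 + \left(3 - -3\right)\right)^{2} = \left(397 + \left(3 + 3\right)\right)^{2} = \left(397 + 6\right)^{2} = 403^{2} = 162409$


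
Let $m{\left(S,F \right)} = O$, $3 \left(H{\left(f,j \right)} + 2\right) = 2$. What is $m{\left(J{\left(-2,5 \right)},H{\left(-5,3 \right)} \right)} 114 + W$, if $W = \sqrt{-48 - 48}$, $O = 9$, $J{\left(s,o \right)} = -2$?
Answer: $1026 + 4 i \sqrt{6} \approx 1026.0 + 9.798 i$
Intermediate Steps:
$H{\left(f,j \right)} = - \frac{4}{3}$ ($H{\left(f,j \right)} = -2 + \frac{1}{3} \cdot 2 = -2 + \frac{2}{3} = - \frac{4}{3}$)
$m{\left(S,F \right)} = 9$
$W = 4 i \sqrt{6}$ ($W = \sqrt{-96} = 4 i \sqrt{6} \approx 9.798 i$)
$m{\left(J{\left(-2,5 \right)},H{\left(-5,3 \right)} \right)} 114 + W = 9 \cdot 114 + 4 i \sqrt{6} = 1026 + 4 i \sqrt{6}$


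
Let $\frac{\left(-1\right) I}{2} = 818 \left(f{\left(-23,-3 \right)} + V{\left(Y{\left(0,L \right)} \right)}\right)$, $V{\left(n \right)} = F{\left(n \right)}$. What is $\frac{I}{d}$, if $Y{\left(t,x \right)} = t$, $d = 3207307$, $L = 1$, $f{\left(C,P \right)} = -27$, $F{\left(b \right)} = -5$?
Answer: $\frac{52352}{3207307} \approx 0.016323$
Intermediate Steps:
$V{\left(n \right)} = -5$
$I = 52352$ ($I = - 2 \cdot 818 \left(-27 - 5\right) = - 2 \cdot 818 \left(-32\right) = \left(-2\right) \left(-26176\right) = 52352$)
$\frac{I}{d} = \frac{52352}{3207307}$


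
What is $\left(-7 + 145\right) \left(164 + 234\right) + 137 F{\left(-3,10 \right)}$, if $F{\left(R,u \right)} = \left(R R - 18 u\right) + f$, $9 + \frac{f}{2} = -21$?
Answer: $23277$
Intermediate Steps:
$f = -60$ ($f = -18 + 2 \left(-21\right) = -18 - 42 = -60$)
$F{\left(R,u \right)} = -60 + R^{2} - 18 u$ ($F{\left(R,u \right)} = \left(R R - 18 u\right) - 60 = \left(R^{2} - 18 u\right) - 60 = -60 + R^{2} - 18 u$)
$\left(-7 + 145\right) \left(164 + 234\right) + 137 F{\left(-3,10 \right)} = \left(-7 + 145\right) \left(164 + 234\right) + 137 \left(-60 + \left(-3\right)^{2} - 180\right) = 138 \cdot 398 + 137 \left(-60 + 9 - 180\right) = 54924 + 137 \left(-231\right) = 54924 - 31647 = 23277$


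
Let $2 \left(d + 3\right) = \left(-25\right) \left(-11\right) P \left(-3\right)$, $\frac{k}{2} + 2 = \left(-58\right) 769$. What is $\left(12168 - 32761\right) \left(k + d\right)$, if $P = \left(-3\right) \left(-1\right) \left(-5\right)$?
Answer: $\frac{3419405871}{2} \approx 1.7097 \cdot 10^{9}$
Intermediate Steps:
$k = -89208$ ($k = -4 + 2 \left(\left(-58\right) 769\right) = -4 + 2 \left(-44602\right) = -4 - 89204 = -89208$)
$P = -15$ ($P = 3 \left(-5\right) = -15$)
$d = \frac{12369}{2}$ ($d = -3 + \frac{\left(-25\right) \left(-11\right) \left(\left(-15\right) \left(-3\right)\right)}{2} = -3 + \frac{275 \cdot 45}{2} = -3 + \frac{1}{2} \cdot 12375 = -3 + \frac{12375}{2} = \frac{12369}{2} \approx 6184.5$)
$\left(12168 - 32761\right) \left(k + d\right) = \left(12168 - 32761\right) \left(-89208 + \frac{12369}{2}\right) = \left(-20593\right) \left(- \frac{166047}{2}\right) = \frac{3419405871}{2}$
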